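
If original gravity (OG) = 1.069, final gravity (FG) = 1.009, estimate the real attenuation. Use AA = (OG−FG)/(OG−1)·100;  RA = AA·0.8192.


AA = (1.069 − 1.009)/(1.069 − 1)·100 = 86.9565
RA = 86.9565·0.8192

71.2348 %


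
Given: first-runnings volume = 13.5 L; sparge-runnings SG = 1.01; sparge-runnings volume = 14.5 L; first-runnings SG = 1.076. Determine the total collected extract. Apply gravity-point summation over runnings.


total = Σ (SG_i − 1)·1000·V_i
first = (1.076 − 1)·1000·13.5 = 1026.0000
sparge = (1.01 − 1)·1000·14.5 = 145.0000
total = 1026.0000 + 145.0000

1171.0000 gravity·L


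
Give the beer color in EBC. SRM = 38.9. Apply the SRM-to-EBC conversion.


EBC = SRM · 1.97
EBC = 38.9 · 1.97

76.6330 EBC


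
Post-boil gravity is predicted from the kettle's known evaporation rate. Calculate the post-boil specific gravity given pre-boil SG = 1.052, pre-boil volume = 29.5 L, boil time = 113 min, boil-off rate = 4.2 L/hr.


V_post = V_pre − rate·(t/60);  SG_post = 1 + (SG_pre−1)·V_pre/V_post
V_post = 29.5 − 4.2·(113/60) = 21.5900
SG_post = 1 + (1.052 − 1)·29.5/21.5900

1.0711


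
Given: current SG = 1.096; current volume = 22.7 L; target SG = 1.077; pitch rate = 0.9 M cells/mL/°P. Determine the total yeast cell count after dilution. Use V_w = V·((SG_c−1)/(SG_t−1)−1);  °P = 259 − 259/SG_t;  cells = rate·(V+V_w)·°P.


V_w = 22.7·((1.096−1)/(1.077−1)−1) = 5.6013
V_final = 22.7 + 5.6013 = 28.3013
°P = 259 − 259/1.077 = 18.5172
cells = 0.9·28.3013·18.5172

471.6542 billion cells


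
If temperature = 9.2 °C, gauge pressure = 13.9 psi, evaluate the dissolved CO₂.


vols = (P + 14.695)·(0.01821 + 0.09011·e^(−0.04·T))
vols = (13.9 + 14.695)·(0.01821 + 0.09011·e^(−0.04·9.2))

2.3041 volumes


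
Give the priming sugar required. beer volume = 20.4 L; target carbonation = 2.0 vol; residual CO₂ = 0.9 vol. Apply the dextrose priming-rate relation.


sugar = (target − residual)·4.0·V
sugar = (2.0 − 0.9)·4.0·20.4

89.7600 g


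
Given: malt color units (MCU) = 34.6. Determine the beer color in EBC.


SRM = 1.4922·MCU^0.6859;  EBC = SRM·1.97
SRM = 1.4922·34.6^0.6859 = 16.9621
EBC = 16.9621·1.97

33.4153 EBC


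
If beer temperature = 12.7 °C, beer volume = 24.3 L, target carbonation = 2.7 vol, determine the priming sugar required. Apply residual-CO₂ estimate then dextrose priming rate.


residual = 14.695·(0.01821 + 0.09011·e^(−0.04·T));  sugar = (target − residual)·4.0·V
residual = 14.695·(0.01821 + 0.09011·e^(−0.04·12.7)) = 1.0643
sugar = (2.7 − 1.0643)·4.0·24.3

158.9858 g


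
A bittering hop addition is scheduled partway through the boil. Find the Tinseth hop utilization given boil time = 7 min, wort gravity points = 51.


U = 1.65·0.000125^(GP/1000) · (1 − e^(−0.04·t))/4.15
bigness = 1.65·0.000125^(51/1000) = 1.0433
boil_factor = (1 − e^(−0.04·7))/4.15 = 0.0588
U = 1.0433 · 0.0588

0.0614


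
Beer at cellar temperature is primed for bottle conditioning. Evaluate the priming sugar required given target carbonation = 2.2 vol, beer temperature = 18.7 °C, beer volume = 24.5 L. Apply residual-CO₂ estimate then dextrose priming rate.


residual = 14.695·(0.01821 + 0.09011·e^(−0.04·T));  sugar = (target − residual)·4.0·V
residual = 14.695·(0.01821 + 0.09011·e^(−0.04·18.7)) = 0.8943
sugar = (2.2 − 0.8943)·4.0·24.5

127.9547 g


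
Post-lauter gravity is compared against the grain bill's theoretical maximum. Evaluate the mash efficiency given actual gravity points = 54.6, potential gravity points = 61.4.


efficiency = actual / potential × 100
efficiency = 54.6 / 61.4 × 100

88.9251 %


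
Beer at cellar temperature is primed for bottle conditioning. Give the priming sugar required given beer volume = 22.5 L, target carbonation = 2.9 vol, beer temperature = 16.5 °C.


residual = 14.695·(0.01821 + 0.09011·e^(−0.04·T));  sugar = (target − residual)·4.0·V
residual = 14.695·(0.01821 + 0.09011·e^(−0.04·16.5)) = 0.9520
sugar = (2.9 − 0.9520)·4.0·22.5

175.3206 g


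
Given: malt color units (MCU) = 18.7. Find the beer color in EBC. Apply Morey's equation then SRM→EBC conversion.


SRM = 1.4922·MCU^0.6859;  EBC = SRM·1.97
SRM = 1.4922·18.7^0.6859 = 11.1220
EBC = 11.1220·1.97

21.9104 EBC


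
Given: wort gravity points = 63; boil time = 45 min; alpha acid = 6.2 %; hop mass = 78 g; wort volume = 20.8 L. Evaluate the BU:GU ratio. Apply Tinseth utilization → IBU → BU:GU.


U = 1.65·0.000125^(GP/1000)·(1−e^(−0.04t))/4.15;  IBU = (α/100)·m·U·1000/V;  BU:GU = IBU/GP
U = 1.65·0.000125^(63/1000)·(1−e^(−0.04·45))/4.15 = 0.1884
IBU = (6.2/100)·78·0.1884·1000/20.8 = 43.8021
BU:GU = 43.8021/63

0.6953


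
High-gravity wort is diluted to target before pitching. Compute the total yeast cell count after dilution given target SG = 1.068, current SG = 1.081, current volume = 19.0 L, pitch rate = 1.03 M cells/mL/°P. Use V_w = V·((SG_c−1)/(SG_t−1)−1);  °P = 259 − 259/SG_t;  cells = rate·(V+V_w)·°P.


V_w = 19.0·((1.081−1)/(1.068−1)−1) = 3.6324
V_final = 19.0 + 3.6324 = 22.6324
°P = 259 − 259/1.068 = 16.4906
cells = 1.03·22.6324·16.4906

384.4186 billion cells


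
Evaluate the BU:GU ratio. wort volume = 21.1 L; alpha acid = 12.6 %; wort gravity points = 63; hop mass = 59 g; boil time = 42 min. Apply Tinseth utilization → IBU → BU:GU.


U = 1.65·0.000125^(GP/1000)·(1−e^(−0.04t))/4.15;  IBU = (α/100)·m·U·1000/V;  BU:GU = IBU/GP
U = 1.65·0.000125^(63/1000)·(1−e^(−0.04·42))/4.15 = 0.1836
IBU = (12.6/100)·59·0.1836·1000/21.1 = 64.7003
BU:GU = 64.7003/63

1.0270


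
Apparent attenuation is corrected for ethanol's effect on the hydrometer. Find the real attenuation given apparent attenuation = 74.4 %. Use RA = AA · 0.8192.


RA = 74.4 · 0.8192

60.9485 %


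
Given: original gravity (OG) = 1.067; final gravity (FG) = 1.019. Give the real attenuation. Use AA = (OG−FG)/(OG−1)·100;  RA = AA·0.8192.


AA = (1.067 − 1.019)/(1.067 − 1)·100 = 71.6418
RA = 71.6418·0.8192

58.6890 %


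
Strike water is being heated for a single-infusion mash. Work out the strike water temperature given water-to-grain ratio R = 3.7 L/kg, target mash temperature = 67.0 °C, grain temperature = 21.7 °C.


T_strike = (0.41/R)·(T_mash − T_grain) + T_mash
T_strike = (0.41/3.7)·(67.0 − 21.7) + 67.0

72.0197 °C


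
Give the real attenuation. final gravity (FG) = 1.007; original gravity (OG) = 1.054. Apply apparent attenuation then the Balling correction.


AA = (OG−FG)/(OG−1)·100;  RA = AA·0.8192
AA = (1.054 − 1.007)/(1.054 − 1)·100 = 87.0370
RA = 87.0370·0.8192

71.3007 %


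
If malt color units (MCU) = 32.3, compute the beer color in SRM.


SRM = 1.4922 · MCU^0.6859
SRM = 1.4922 · 32.3^0.6859

16.1804 SRM


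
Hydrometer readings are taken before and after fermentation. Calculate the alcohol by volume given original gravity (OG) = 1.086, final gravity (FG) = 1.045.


ABV = (OG − FG) · 131.25
ABV = (1.086 − 1.045) · 131.25

5.3813 % ABV


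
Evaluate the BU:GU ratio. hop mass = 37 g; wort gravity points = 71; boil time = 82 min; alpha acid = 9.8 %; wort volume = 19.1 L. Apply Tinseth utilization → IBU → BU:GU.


U = 1.65·0.000125^(GP/1000)·(1−e^(−0.04t))/4.15;  IBU = (α/100)·m·U·1000/V;  BU:GU = IBU/GP
U = 1.65·0.000125^(71/1000)·(1−e^(−0.04·82))/4.15 = 0.2021
IBU = (9.8/100)·37·0.2021·1000/19.1 = 38.3755
BU:GU = 38.3755/71

0.5405


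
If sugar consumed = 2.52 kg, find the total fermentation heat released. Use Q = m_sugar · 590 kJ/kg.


Q = 2.52 · 590

1486.8000 kJ


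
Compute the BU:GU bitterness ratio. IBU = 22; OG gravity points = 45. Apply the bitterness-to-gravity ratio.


BU:GU = IBU / OG_points
BU:GU = 22 / 45

0.4889


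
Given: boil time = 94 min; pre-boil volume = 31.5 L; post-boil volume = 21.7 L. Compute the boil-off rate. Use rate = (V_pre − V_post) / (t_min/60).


rate = (31.5 − 21.7) / (94/60)

6.2553 L/hr


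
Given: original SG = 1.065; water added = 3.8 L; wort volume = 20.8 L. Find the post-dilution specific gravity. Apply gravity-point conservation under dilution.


SG_new = 1 + (SG_old − 1)·V_old/(V_old + V_water)
pts = (1.065 − 1)·1000·20.8/(20.8 + 3.8) = 54.9593
SG_new = 1 + 54.9593/1000

1.0550


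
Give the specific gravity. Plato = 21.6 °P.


SG = 259/(259 − P)
SG = 259/(259 − 21.6)

1.0910


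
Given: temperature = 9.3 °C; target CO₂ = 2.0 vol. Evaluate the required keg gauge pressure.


psi = vols/(0.01821 + 0.09011·e^(−0.04·T)) − 14.695
psi = 2.0/(0.01821 + 0.09011·e^(−0.04·9.3)) − 14.695

10.2030 psi


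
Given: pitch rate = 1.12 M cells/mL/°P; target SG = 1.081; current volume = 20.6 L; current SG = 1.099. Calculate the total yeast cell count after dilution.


V_w = V·((SG_c−1)/(SG_t−1)−1);  °P = 259 − 259/SG_t;  cells = rate·(V+V_w)·°P
V_w = 20.6·((1.099−1)/(1.081−1)−1) = 4.5778
V_final = 20.6 + 4.5778 = 25.1778
°P = 259 − 259/1.081 = 19.4070
cells = 1.12·25.1778·19.4070

547.2610 billion cells


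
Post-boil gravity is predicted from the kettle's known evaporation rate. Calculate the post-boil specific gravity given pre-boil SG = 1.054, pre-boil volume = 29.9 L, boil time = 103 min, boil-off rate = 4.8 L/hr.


V_post = V_pre − rate·(t/60);  SG_post = 1 + (SG_pre−1)·V_pre/V_post
V_post = 29.9 − 4.8·(103/60) = 21.6600
SG_post = 1 + (1.054 − 1)·29.9/21.6600

1.0745


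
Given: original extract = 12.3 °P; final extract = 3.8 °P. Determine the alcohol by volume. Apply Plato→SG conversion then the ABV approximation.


SG = 259/(259 − P);  ABV = (OG − FG)·131.25
OG = 259/(259 − 12.3) = 1.0499
FG = 259/(259 − 3.8) = 1.0149
ABV = (1.0499 − 1.0149)·131.25

4.5895 % ABV


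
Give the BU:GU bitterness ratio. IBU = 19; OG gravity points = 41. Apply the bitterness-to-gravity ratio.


BU:GU = IBU / OG_points
BU:GU = 19 / 41

0.4634


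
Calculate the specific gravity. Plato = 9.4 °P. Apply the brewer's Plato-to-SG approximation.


SG = 259/(259 − P)
SG = 259/(259 − 9.4)

1.0377


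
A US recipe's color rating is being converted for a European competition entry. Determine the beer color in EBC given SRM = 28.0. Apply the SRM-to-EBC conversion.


EBC = SRM · 1.97
EBC = 28.0 · 1.97

55.1600 EBC


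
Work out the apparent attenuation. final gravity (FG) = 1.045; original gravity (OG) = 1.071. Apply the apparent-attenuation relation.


AA = (OG − FG)/(OG − 1) · 100
AA = (1.071 − 1.045)/(1.071 − 1) · 100

36.6197 %


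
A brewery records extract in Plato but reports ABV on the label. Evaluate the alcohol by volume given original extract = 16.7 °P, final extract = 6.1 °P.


SG = 259/(259 − P);  ABV = (OG − FG)·131.25
OG = 259/(259 − 16.7) = 1.0689
FG = 259/(259 − 6.1) = 1.0241
ABV = (1.0689 − 1.0241)·131.25

5.8803 % ABV


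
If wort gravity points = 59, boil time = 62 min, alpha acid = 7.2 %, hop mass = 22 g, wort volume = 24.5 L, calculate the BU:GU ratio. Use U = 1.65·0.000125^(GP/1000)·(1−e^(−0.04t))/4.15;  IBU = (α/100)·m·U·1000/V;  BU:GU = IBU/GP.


U = 1.65·0.000125^(59/1000)·(1−e^(−0.04·62))/4.15 = 0.2144
IBU = (7.2/100)·22·0.2144·1000/24.5 = 13.8599
BU:GU = 13.8599/59

0.2349


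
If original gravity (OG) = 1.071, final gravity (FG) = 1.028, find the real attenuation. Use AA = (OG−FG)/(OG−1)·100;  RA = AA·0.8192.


AA = (1.071 − 1.028)/(1.071 − 1)·100 = 60.5634
RA = 60.5634·0.8192

49.6135 %


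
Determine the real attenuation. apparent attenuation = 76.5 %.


RA = AA · 0.8192
RA = 76.5 · 0.8192

62.6688 %


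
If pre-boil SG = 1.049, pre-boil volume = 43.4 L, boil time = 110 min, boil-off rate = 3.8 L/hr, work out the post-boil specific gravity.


V_post = V_pre − rate·(t/60);  SG_post = 1 + (SG_pre−1)·V_pre/V_post
V_post = 43.4 − 3.8·(110/60) = 36.4333
SG_post = 1 + (1.049 − 1)·43.4/36.4333

1.0584


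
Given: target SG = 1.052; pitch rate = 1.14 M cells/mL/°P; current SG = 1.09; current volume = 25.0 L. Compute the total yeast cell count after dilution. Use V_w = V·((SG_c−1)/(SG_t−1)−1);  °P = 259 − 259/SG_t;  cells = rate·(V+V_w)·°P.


V_w = 25.0·((1.09−1)/(1.052−1)−1) = 18.2692
V_final = 25.0 + 18.2692 = 43.2692
°P = 259 − 259/1.052 = 12.8023
cells = 1.14·43.2692·12.8023

631.4971 billion cells


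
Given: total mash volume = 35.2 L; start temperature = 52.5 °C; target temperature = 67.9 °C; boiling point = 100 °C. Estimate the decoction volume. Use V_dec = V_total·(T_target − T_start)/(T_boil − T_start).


V_dec = 35.2·(67.9 − 52.5)/(100 − 52.5)

11.4122 L


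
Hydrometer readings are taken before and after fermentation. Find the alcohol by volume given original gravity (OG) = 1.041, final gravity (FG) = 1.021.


ABV = (OG − FG) · 131.25
ABV = (1.041 − 1.021) · 131.25

2.6250 % ABV


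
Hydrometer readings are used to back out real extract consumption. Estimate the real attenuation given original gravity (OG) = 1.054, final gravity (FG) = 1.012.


AA = (OG−FG)/(OG−1)·100;  RA = AA·0.8192
AA = (1.054 − 1.012)/(1.054 − 1)·100 = 77.7778
RA = 77.7778·0.8192

63.7156 %


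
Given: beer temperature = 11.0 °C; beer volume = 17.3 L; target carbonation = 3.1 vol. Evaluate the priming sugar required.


residual = 14.695·(0.01821 + 0.09011·e^(−0.04·T));  sugar = (target − residual)·4.0·V
residual = 14.695·(0.01821 + 0.09011·e^(−0.04·11.0)) = 1.1204
sugar = (3.1 − 1.1204)·4.0·17.3

136.9878 g


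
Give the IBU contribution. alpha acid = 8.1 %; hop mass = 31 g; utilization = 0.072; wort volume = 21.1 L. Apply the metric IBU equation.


IBU = (α/100)·mass·U·1000 / V
IBU = (8.1/100)·31·0.072·1000 / 21.1

8.5683 IBU


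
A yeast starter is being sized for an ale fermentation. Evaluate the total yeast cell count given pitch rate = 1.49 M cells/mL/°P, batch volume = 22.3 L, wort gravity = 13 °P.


cells (billions) = rate · V_L · °P
cells = 1.49 · 22.3 · 13

431.9510 billion cells


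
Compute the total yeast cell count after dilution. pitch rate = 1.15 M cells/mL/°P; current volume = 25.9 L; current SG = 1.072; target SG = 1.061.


V_w = V·((SG_c−1)/(SG_t−1)−1);  °P = 259 − 259/SG_t;  cells = rate·(V+V_w)·°P
V_w = 25.9·((1.072−1)/(1.061−1)−1) = 4.6705
V_final = 25.9 + 4.6705 = 30.5705
°P = 259 − 259/1.061 = 14.8907
cells = 1.15·30.5705·14.8907

523.4973 billion cells


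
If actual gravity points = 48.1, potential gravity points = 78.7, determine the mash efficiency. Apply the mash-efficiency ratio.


efficiency = actual / potential × 100
efficiency = 48.1 / 78.7 × 100

61.1182 %


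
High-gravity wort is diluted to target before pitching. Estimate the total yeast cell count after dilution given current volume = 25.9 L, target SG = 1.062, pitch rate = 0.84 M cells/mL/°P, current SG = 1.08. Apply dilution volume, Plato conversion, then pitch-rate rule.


V_w = V·((SG_c−1)/(SG_t−1)−1);  °P = 259 − 259/SG_t;  cells = rate·(V+V_w)·°P
V_w = 25.9·((1.08−1)/(1.062−1)−1) = 7.5194
V_final = 25.9 + 7.5194 = 33.4194
°P = 259 − 259/1.062 = 15.1205
cells = 0.84·33.4194·15.1205

424.4673 billion cells


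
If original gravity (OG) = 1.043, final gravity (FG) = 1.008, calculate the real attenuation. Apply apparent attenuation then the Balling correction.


AA = (OG−FG)/(OG−1)·100;  RA = AA·0.8192
AA = (1.043 − 1.008)/(1.043 − 1)·100 = 81.3953
RA = 81.3953·0.8192

66.6791 %


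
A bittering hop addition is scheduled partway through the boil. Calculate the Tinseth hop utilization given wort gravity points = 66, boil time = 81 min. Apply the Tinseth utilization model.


U = 1.65·0.000125^(GP/1000) · (1 − e^(−0.04·t))/4.15
bigness = 1.65·0.000125^(66/1000) = 0.9118
boil_factor = (1 − e^(−0.04·81))/4.15 = 0.2315
U = 0.9118 · 0.2315

0.2111


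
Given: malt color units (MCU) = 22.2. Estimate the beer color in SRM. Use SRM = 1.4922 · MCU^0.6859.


SRM = 1.4922 · 22.2^0.6859

12.5110 SRM


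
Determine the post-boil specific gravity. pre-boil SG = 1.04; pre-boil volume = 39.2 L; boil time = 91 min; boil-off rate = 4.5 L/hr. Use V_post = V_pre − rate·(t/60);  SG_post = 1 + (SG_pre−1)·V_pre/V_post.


V_post = 39.2 − 4.5·(91/60) = 32.3750
SG_post = 1 + (1.04 − 1)·39.2/32.3750

1.0484


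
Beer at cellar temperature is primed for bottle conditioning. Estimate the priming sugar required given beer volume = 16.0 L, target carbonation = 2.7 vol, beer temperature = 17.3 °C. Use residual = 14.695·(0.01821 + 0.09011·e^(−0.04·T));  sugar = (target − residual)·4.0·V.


residual = 14.695·(0.01821 + 0.09011·e^(−0.04·17.3)) = 0.9304
sugar = (2.7 − 0.9304)·4.0·16.0

113.2519 g


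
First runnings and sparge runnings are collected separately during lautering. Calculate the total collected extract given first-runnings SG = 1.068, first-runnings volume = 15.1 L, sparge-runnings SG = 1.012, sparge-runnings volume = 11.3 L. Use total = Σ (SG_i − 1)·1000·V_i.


first = (1.068 − 1)·1000·15.1 = 1026.8000
sparge = (1.012 − 1)·1000·11.3 = 135.6000
total = 1026.8000 + 135.6000

1162.4000 gravity·L


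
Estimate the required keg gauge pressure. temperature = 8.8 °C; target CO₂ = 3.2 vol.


psi = vols/(0.01821 + 0.09011·e^(−0.04·T)) − 14.695
psi = 3.2/(0.01821 + 0.09011·e^(−0.04·8.8)) − 14.695

24.5291 psi


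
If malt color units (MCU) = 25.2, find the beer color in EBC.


SRM = 1.4922·MCU^0.6859;  EBC = SRM·1.97
SRM = 1.4922·25.2^0.6859 = 13.6473
EBC = 13.6473·1.97

26.8852 EBC


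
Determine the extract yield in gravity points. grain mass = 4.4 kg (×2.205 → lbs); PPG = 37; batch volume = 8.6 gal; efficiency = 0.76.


points = lbs × PPG × eff / vol
lbs = 4.4 × 2.205 = 9.7020
points = 9.7020 × 37 × 0.76 / 8.6

31.7233 points


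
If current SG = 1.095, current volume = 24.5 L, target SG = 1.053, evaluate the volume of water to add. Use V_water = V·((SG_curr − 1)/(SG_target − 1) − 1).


V_water = 24.5·((1.095 − 1)/(1.053 − 1) − 1)

19.4151 L


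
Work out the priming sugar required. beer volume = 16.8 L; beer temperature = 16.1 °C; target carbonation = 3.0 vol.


residual = 14.695·(0.01821 + 0.09011·e^(−0.04·T));  sugar = (target − residual)·4.0·V
residual = 14.695·(0.01821 + 0.09011·e^(−0.04·16.1)) = 0.9630
sugar = (3.0 − 0.9630)·4.0·16.8

136.8843 g


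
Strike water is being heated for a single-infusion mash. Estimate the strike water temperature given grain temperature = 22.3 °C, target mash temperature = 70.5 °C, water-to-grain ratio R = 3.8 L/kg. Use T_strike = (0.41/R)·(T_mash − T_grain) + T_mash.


T_strike = (0.41/3.8)·(70.5 − 22.3) + 70.5

75.7005 °C


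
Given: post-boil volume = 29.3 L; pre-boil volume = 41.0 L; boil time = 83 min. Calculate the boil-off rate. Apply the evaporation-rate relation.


rate = (V_pre − V_post) / (t_min/60)
rate = (41.0 − 29.3) / (83/60)

8.4578 L/hr


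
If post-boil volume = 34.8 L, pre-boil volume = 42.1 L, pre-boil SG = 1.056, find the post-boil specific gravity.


SG_post = 1 + (SG_pre − 1)·V_pre/V_post
pts_pre = (1.056 − 1)·1000 = 56.0000
pts_post = 56.0000·42.1/34.8 = 67.7471
SG_post = 1 + 67.7471/1000

1.0677


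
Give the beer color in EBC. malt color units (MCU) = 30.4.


SRM = 1.4922·MCU^0.6859;  EBC = SRM·1.97
SRM = 1.4922·30.4^0.6859 = 15.5214
EBC = 15.5214·1.97

30.5771 EBC


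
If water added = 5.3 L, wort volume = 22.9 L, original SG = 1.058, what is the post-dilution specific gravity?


SG_new = 1 + (SG_old − 1)·V_old/(V_old + V_water)
pts = (1.058 − 1)·1000·22.9/(22.9 + 5.3) = 47.0993
SG_new = 1 + 47.0993/1000

1.0471


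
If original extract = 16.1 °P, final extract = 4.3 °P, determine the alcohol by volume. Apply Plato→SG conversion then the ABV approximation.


SG = 259/(259 − P);  ABV = (OG − FG)·131.25
OG = 259/(259 − 16.1) = 1.0663
FG = 259/(259 − 4.3) = 1.0169
ABV = (1.0663 − 1.0169)·131.25

6.4837 % ABV


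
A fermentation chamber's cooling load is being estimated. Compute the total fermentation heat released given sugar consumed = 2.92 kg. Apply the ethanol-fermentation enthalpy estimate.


Q = m_sugar · 590 kJ/kg
Q = 2.92 · 590

1722.8000 kJ


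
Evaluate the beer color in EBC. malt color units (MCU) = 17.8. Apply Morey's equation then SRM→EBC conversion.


SRM = 1.4922·MCU^0.6859;  EBC = SRM·1.97
SRM = 1.4922·17.8^0.6859 = 10.7520
EBC = 10.7520·1.97

21.1815 EBC


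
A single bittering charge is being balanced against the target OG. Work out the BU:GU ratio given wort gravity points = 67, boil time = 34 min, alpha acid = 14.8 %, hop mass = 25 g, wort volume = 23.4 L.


U = 1.65·0.000125^(GP/1000)·(1−e^(−0.04t))/4.15;  IBU = (α/100)·m·U·1000/V;  BU:GU = IBU/GP
U = 1.65·0.000125^(67/1000)·(1−e^(−0.04·34))/4.15 = 0.1619
IBU = (14.8/100)·25·0.1619·1000/23.4 = 25.5919
BU:GU = 25.5919/67

0.3820


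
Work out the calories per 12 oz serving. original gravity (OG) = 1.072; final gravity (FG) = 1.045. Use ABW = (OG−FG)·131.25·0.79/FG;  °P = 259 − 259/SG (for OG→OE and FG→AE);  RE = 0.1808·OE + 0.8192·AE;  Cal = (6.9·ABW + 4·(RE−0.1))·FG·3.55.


ABW = (1.072 − 1.045)·131.25·0.79/1.045 = 2.6790
OE = 259 − 259/1.072 = 17.3955 °P
AE = 259 − 259/1.045 = 11.1531 °P
RE = 0.1808·17.3955 + 0.8192·11.1531 = 12.2817 °P
Cal = (6.9·2.6790 + 4·(12.2817−0.1))·1.045·3.55

249.3401 kcal


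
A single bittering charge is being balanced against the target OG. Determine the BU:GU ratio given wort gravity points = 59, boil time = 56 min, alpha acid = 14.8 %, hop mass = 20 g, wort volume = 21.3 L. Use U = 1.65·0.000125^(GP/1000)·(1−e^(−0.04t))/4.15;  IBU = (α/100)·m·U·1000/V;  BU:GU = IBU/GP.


U = 1.65·0.000125^(59/1000)·(1−e^(−0.04·56))/4.15 = 0.2091
IBU = (14.8/100)·20·0.2091·1000/21.3 = 29.0523
BU:GU = 29.0523/59

0.4924


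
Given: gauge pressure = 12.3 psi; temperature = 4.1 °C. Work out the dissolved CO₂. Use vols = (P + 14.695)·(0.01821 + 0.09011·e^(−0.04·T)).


vols = (12.3 + 14.695)·(0.01821 + 0.09011·e^(−0.04·4.1))

2.5562 volumes


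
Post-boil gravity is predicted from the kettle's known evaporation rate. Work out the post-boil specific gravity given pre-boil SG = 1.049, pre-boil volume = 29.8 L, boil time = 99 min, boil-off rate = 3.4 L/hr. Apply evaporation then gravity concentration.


V_post = V_pre − rate·(t/60);  SG_post = 1 + (SG_pre−1)·V_pre/V_post
V_post = 29.8 − 3.4·(99/60) = 24.1900
SG_post = 1 + (1.049 − 1)·29.8/24.1900

1.0604


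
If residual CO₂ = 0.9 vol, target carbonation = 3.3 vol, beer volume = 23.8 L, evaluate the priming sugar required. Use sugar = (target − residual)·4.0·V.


sugar = (3.3 − 0.9)·4.0·23.8

228.4800 g


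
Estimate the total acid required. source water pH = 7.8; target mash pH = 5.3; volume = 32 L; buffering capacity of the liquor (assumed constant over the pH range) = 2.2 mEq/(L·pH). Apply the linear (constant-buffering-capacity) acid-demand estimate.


acid = buffering capacity · (pH_source − pH_target) · V
acid = 2.2 · (7.8 − 5.3) · 32

176.0000 mEq


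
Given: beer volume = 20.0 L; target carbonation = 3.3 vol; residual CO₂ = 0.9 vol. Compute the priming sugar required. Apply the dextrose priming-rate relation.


sugar = (target − residual)·4.0·V
sugar = (3.3 − 0.9)·4.0·20.0

192.0000 g


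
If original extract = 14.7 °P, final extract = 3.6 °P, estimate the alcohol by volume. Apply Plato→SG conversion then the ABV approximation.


SG = 259/(259 − P);  ABV = (OG − FG)·131.25
OG = 259/(259 − 14.7) = 1.0602
FG = 259/(259 − 3.6) = 1.0141
ABV = (1.0602 − 1.0141)·131.25

6.0475 % ABV


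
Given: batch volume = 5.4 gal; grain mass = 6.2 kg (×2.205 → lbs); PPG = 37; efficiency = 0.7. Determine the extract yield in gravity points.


points = lbs × PPG × eff / vol
lbs = 6.2 × 2.205 = 13.6710
points = 13.6710 × 37 × 0.7 / 5.4

65.5702 points


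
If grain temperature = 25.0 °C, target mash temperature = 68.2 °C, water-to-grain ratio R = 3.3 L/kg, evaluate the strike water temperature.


T_strike = (0.41/R)·(T_mash − T_grain) + T_mash
T_strike = (0.41/3.3)·(68.2 − 25.0) + 68.2

73.5673 °C


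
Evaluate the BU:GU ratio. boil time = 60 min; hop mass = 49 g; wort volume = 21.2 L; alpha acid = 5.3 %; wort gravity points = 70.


U = 1.65·0.000125^(GP/1000)·(1−e^(−0.04t))/4.15;  IBU = (α/100)·m·U·1000/V;  BU:GU = IBU/GP
U = 1.65·0.000125^(70/1000)·(1−e^(−0.04·60))/4.15 = 0.1927
IBU = (5.3/100)·49·0.1927·1000/21.2 = 23.6077
BU:GU = 23.6077/70

0.3373


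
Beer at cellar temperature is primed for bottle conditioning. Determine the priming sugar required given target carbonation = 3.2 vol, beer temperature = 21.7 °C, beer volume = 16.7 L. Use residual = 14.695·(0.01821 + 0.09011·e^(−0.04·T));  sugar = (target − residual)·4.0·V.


residual = 14.695·(0.01821 + 0.09011·e^(−0.04·21.7)) = 0.8235
sugar = (3.2 − 0.8235)·4.0·16.7

158.7523 g


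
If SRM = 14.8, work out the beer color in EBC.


EBC = SRM · 1.97
EBC = 14.8 · 1.97

29.1560 EBC


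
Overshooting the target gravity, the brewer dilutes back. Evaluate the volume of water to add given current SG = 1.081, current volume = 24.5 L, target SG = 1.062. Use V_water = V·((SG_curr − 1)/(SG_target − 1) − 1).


V_water = 24.5·((1.081 − 1)/(1.062 − 1) − 1)

7.5081 L


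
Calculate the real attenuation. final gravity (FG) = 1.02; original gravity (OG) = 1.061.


AA = (OG−FG)/(OG−1)·100;  RA = AA·0.8192
AA = (1.061 − 1.02)/(1.061 − 1)·100 = 67.2131
RA = 67.2131·0.8192

55.0610 %


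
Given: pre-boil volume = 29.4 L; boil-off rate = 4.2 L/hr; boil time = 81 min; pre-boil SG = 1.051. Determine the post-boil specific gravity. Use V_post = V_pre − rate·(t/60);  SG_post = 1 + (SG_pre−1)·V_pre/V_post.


V_post = 29.4 − 4.2·(81/60) = 23.7300
SG_post = 1 + (1.051 − 1)·29.4/23.7300

1.0632


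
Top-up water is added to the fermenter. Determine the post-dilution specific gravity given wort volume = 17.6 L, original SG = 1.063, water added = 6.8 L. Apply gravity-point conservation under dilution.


SG_new = 1 + (SG_old − 1)·V_old/(V_old + V_water)
pts = (1.063 − 1)·1000·17.6/(17.6 + 6.8) = 45.4426
SG_new = 1 + 45.4426/1000

1.0454


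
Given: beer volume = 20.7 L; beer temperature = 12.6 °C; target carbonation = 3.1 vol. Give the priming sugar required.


residual = 14.695·(0.01821 + 0.09011·e^(−0.04·T));  sugar = (target − residual)·4.0·V
residual = 14.695·(0.01821 + 0.09011·e^(−0.04·12.6)) = 1.0675
sugar = (3.1 − 1.0675)·4.0·20.7

168.2879 g


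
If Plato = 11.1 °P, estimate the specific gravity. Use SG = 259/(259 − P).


SG = 259/(259 − 11.1)

1.0448


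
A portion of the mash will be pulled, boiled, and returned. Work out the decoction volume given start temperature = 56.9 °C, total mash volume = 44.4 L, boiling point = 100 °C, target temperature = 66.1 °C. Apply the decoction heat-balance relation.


V_dec = V_total·(T_target − T_start)/(T_boil − T_start)
V_dec = 44.4·(66.1 − 56.9)/(100 − 56.9)

9.4775 L


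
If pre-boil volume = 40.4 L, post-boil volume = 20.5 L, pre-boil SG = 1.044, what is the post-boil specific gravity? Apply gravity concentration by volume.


SG_post = 1 + (SG_pre − 1)·V_pre/V_post
pts_pre = (1.044 − 1)·1000 = 44.0000
pts_post = 44.0000·40.4/20.5 = 86.7122
SG_post = 1 + 86.7122/1000

1.0867


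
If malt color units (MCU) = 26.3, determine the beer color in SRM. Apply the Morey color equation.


SRM = 1.4922 · MCU^0.6859
SRM = 1.4922 · 26.3^0.6859

14.0532 SRM


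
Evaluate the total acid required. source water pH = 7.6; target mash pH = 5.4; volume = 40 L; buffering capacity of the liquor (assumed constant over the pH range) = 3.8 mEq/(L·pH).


acid = buffering capacity · (pH_source − pH_target) · V
acid = 3.8 · (7.6 − 5.4) · 40

334.4000 mEq


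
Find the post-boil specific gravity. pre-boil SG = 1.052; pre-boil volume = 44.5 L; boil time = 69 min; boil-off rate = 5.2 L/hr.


V_post = V_pre − rate·(t/60);  SG_post = 1 + (SG_pre−1)·V_pre/V_post
V_post = 44.5 − 5.2·(69/60) = 38.5200
SG_post = 1 + (1.052 − 1)·44.5/38.5200

1.0601


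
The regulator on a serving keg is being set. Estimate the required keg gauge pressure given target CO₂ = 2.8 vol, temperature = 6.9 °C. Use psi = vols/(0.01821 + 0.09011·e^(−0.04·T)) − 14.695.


psi = 2.8/(0.01821 + 0.09011·e^(−0.04·6.9)) − 14.695

17.6426 psi


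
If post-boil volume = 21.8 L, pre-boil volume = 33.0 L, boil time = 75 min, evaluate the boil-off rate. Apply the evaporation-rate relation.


rate = (V_pre − V_post) / (t_min/60)
rate = (33.0 − 21.8) / (75/60)

8.9600 L/hr


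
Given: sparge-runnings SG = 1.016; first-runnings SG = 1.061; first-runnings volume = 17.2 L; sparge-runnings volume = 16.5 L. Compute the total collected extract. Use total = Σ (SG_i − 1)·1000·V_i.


first = (1.061 − 1)·1000·17.2 = 1049.2000
sparge = (1.016 − 1)·1000·16.5 = 264.0000
total = 1049.2000 + 264.0000

1313.2000 gravity·L


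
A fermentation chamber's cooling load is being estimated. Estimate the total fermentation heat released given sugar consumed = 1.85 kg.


Q = m_sugar · 590 kJ/kg
Q = 1.85 · 590

1091.5000 kJ


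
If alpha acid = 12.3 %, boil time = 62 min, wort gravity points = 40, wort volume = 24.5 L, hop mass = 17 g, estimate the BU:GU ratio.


U = 1.65·0.000125^(GP/1000)·(1−e^(−0.04t))/4.15;  IBU = (α/100)·m·U·1000/V;  BU:GU = IBU/GP
U = 1.65·0.000125^(40/1000)·(1−e^(−0.04·62))/4.15 = 0.2543
IBU = (12.3/100)·17·0.2543·1000/24.5 = 21.7029
BU:GU = 21.7029/40

0.5426


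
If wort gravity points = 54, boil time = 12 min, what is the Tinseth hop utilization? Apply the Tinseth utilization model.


U = 1.65·0.000125^(GP/1000) · (1 − e^(−0.04·t))/4.15
bigness = 1.65·0.000125^(54/1000) = 1.0156
boil_factor = (1 − e^(−0.04·12))/4.15 = 0.0919
U = 1.0156 · 0.0919

0.0933


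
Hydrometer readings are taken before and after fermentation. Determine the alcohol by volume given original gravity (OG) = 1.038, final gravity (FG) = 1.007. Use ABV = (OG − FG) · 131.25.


ABV = (1.038 − 1.007) · 131.25

4.0688 % ABV


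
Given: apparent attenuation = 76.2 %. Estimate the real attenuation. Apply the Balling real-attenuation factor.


RA = AA · 0.8192
RA = 76.2 · 0.8192

62.4230 %


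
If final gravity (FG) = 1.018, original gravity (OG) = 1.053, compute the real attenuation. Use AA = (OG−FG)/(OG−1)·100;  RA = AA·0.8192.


AA = (1.053 − 1.018)/(1.053 − 1)·100 = 66.0377
RA = 66.0377·0.8192

54.0981 %


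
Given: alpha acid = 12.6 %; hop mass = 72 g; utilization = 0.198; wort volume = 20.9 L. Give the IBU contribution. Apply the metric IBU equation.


IBU = (α/100)·mass·U·1000 / V
IBU = (12.6/100)·72·0.198·1000 / 20.9

85.9453 IBU


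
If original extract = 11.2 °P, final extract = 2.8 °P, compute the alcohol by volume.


SG = 259/(259 − P);  ABV = (OG − FG)·131.25
OG = 259/(259 − 11.2) = 1.0452
FG = 259/(259 − 2.8) = 1.0109
ABV = (1.0452 − 1.0109)·131.25

4.4978 % ABV


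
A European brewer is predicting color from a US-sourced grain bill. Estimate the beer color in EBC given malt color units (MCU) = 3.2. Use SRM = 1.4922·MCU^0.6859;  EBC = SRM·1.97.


SRM = 1.4922·3.2^0.6859 = 3.3137
EBC = 3.3137·1.97

6.5279 EBC


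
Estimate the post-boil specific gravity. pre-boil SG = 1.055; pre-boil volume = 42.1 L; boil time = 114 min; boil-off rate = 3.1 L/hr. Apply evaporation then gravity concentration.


V_post = V_pre − rate·(t/60);  SG_post = 1 + (SG_pre−1)·V_pre/V_post
V_post = 42.1 − 3.1·(114/60) = 36.2100
SG_post = 1 + (1.055 − 1)·42.1/36.2100

1.0639


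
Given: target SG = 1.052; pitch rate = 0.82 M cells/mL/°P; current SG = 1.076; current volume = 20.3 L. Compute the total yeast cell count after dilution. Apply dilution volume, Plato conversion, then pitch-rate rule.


V_w = V·((SG_c−1)/(SG_t−1)−1);  °P = 259 − 259/SG_t;  cells = rate·(V+V_w)·°P
V_w = 20.3·((1.076−1)/(1.052−1)−1) = 9.3692
V_final = 20.3 + 9.3692 = 29.6692
°P = 259 − 259/1.052 = 12.8023
cells = 0.82·29.6692·12.8023

311.4637 billion cells


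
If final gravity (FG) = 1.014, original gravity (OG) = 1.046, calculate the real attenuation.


AA = (OG−FG)/(OG−1)·100;  RA = AA·0.8192
AA = (1.046 − 1.014)/(1.046 − 1)·100 = 69.5652
RA = 69.5652·0.8192

56.9878 %


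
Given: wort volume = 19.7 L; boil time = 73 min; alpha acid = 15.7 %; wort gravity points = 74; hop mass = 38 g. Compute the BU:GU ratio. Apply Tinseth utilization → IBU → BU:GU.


U = 1.65·0.000125^(GP/1000)·(1−e^(−0.04t))/4.15;  IBU = (α/100)·m·U·1000/V;  BU:GU = IBU/GP
U = 1.65·0.000125^(74/1000)·(1−e^(−0.04·73))/4.15 = 0.1934
IBU = (15.7/100)·38·0.1934·1000/19.7 = 58.5795
BU:GU = 58.5795/74

0.7916


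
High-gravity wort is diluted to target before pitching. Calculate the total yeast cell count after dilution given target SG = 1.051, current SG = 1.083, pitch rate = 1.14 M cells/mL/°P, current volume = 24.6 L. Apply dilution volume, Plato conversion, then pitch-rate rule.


V_w = V·((SG_c−1)/(SG_t−1)−1);  °P = 259 − 259/SG_t;  cells = rate·(V+V_w)·°P
V_w = 24.6·((1.083−1)/(1.051−1)−1) = 15.4353
V_final = 24.6 + 15.4353 = 40.0353
°P = 259 − 259/1.051 = 12.5680
cells = 1.14·40.0353·12.5680

573.6079 billion cells


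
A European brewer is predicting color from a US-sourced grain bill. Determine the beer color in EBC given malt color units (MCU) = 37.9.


SRM = 1.4922·MCU^0.6859;  EBC = SRM·1.97
SRM = 1.4922·37.9^0.6859 = 18.0558
EBC = 18.0558·1.97

35.5698 EBC


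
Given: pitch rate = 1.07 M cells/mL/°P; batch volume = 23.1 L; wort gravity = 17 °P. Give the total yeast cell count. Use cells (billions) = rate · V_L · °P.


cells = 1.07 · 23.1 · 17

420.1890 billion cells


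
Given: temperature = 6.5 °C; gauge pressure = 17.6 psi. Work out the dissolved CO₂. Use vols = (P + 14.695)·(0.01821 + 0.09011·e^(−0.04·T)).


vols = (17.6 + 14.695)·(0.01821 + 0.09011·e^(−0.04·6.5))

2.8319 volumes


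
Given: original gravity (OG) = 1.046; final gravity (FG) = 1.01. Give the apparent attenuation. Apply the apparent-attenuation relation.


AA = (OG − FG)/(OG − 1) · 100
AA = (1.046 − 1.01)/(1.046 − 1) · 100

78.2609 %


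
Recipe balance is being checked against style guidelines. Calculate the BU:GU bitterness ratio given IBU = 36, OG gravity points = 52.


BU:GU = IBU / OG_points
BU:GU = 36 / 52

0.6923


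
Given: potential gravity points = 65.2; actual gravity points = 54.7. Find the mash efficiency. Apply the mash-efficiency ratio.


efficiency = actual / potential × 100
efficiency = 54.7 / 65.2 × 100

83.8957 %


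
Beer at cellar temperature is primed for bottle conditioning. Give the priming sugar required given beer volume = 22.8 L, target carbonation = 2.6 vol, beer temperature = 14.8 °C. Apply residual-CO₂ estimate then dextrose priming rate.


residual = 14.695·(0.01821 + 0.09011·e^(−0.04·T));  sugar = (target − residual)·4.0·V
residual = 14.695·(0.01821 + 0.09011·e^(−0.04·14.8)) = 1.0002
sugar = (2.6 − 1.0002)·4.0·22.8

145.9062 g


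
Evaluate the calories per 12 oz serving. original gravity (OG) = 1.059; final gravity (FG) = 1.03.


ABW = (OG−FG)·131.25·0.79/FG;  °P = 259 − 259/SG (for OG→OE and FG→AE);  RE = 0.1808·OE + 0.8192·AE;  Cal = (6.9·ABW + 4·(RE−0.1))·FG·3.55
ABW = (1.059 − 1.03)·131.25·0.79/1.03 = 2.9194
OE = 259 − 259/1.059 = 14.4297 °P
AE = 259 − 259/1.03 = 7.5437 °P
RE = 0.1808·14.4297 + 0.8192·7.5437 = 8.7887 °P
Cal = (6.9·2.9194 + 4·(8.7887−0.1))·1.03·3.55

200.7354 kcal


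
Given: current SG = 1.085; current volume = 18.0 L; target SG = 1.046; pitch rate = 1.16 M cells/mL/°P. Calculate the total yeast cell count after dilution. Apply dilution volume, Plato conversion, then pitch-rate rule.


V_w = V·((SG_c−1)/(SG_t−1)−1);  °P = 259 − 259/SG_t;  cells = rate·(V+V_w)·°P
V_w = 18.0·((1.085−1)/(1.046−1)−1) = 15.2609
V_final = 18.0 + 15.2609 = 33.2609
°P = 259 − 259/1.046 = 11.3901
cells = 1.16·33.2609·11.3901

439.4581 billion cells


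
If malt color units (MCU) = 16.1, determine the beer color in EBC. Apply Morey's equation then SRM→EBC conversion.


SRM = 1.4922·MCU^0.6859;  EBC = SRM·1.97
SRM = 1.4922·16.1^0.6859 = 10.0367
EBC = 10.0367·1.97

19.7722 EBC


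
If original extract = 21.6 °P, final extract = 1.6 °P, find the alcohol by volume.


SG = 259/(259 − P);  ABV = (OG − FG)·131.25
OG = 259/(259 − 21.6) = 1.0910
FG = 259/(259 − 1.6) = 1.0062
ABV = (1.0910 − 1.0062)·131.25

11.1260 % ABV


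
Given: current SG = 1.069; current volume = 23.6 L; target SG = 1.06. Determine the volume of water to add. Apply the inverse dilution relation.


V_water = V·((SG_curr − 1)/(SG_target − 1) − 1)
V_water = 23.6·((1.069 − 1)/(1.06 − 1) − 1)

3.5400 L


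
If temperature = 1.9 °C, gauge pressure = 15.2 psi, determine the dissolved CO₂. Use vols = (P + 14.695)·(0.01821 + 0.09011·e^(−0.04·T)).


vols = (15.2 + 14.695)·(0.01821 + 0.09011·e^(−0.04·1.9))

3.0411 volumes


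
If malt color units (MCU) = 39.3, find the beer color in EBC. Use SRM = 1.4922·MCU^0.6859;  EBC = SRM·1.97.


SRM = 1.4922·39.3^0.6859 = 18.5106
EBC = 18.5106·1.97

36.4659 EBC


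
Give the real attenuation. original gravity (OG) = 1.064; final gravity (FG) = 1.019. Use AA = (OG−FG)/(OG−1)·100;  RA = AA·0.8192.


AA = (1.064 − 1.019)/(1.064 − 1)·100 = 70.3125
RA = 70.3125·0.8192

57.6000 %


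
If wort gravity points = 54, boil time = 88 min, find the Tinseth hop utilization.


U = 1.65·0.000125^(GP/1000) · (1 − e^(−0.04·t))/4.15
bigness = 1.65·0.000125^(54/1000) = 1.0156
boil_factor = (1 − e^(−0.04·88))/4.15 = 0.2338
U = 1.0156 · 0.2338

0.2375


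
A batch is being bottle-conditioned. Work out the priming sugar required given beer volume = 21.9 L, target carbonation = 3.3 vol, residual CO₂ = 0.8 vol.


sugar = (target − residual)·4.0·V
sugar = (3.3 − 0.8)·4.0·21.9

219.0000 g


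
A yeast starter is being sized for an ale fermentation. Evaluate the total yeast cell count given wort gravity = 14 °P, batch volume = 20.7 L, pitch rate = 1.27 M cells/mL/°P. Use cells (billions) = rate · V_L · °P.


cells = 1.27 · 20.7 · 14

368.0460 billion cells


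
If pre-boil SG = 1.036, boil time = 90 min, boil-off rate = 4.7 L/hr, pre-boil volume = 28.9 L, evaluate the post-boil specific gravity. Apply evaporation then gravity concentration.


V_post = V_pre − rate·(t/60);  SG_post = 1 + (SG_pre−1)·V_pre/V_post
V_post = 28.9 − 4.7·(90/60) = 21.8500
SG_post = 1 + (1.036 − 1)·28.9/21.8500

1.0476


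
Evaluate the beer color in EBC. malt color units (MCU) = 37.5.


SRM = 1.4922·MCU^0.6859;  EBC = SRM·1.97
SRM = 1.4922·37.5^0.6859 = 17.9248
EBC = 17.9248·1.97

35.3119 EBC


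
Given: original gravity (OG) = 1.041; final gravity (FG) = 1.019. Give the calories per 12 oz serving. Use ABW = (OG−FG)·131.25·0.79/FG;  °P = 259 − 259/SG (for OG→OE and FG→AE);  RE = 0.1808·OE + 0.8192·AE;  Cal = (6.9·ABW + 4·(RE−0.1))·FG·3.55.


ABW = (1.041 − 1.019)·131.25·0.79/1.019 = 2.2386
OE = 259 − 259/1.041 = 10.2008 °P
AE = 259 − 259/1.019 = 4.8292 °P
RE = 0.1808·10.2008 + 0.8192·4.8292 = 5.8004 °P
Cal = (6.9·2.2386 + 4·(5.8004−0.1))·1.019·3.55

138.3600 kcal
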